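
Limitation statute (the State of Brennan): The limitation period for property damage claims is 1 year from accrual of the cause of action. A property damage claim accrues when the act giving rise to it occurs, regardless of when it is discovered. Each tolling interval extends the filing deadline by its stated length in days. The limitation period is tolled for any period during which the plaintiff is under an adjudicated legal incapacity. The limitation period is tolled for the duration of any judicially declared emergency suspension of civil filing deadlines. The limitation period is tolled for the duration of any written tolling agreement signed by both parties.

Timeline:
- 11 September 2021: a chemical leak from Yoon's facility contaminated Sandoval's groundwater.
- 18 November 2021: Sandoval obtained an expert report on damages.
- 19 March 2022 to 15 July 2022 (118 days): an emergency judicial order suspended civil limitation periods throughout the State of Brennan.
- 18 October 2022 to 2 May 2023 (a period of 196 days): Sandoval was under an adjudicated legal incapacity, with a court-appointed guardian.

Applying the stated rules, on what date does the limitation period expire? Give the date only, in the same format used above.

22 July 2023

The cause of action accrued on 11 September 2021, the date of the act.
1 year from 11 September 2021 is 11 September 2022.
The emergency suspension of filing deadlines from 19 March 2022 to 15 July 2022 tolled the period for 118 days, extending the deadline to 7 January 2023.
Because the plaintiff's legal incapacity ran from 18 October 2022 to 2 May 2023, the deadline is extended by 196 days to 22 July 2023.
None of the other events listed affects the running of the period under the stated rules.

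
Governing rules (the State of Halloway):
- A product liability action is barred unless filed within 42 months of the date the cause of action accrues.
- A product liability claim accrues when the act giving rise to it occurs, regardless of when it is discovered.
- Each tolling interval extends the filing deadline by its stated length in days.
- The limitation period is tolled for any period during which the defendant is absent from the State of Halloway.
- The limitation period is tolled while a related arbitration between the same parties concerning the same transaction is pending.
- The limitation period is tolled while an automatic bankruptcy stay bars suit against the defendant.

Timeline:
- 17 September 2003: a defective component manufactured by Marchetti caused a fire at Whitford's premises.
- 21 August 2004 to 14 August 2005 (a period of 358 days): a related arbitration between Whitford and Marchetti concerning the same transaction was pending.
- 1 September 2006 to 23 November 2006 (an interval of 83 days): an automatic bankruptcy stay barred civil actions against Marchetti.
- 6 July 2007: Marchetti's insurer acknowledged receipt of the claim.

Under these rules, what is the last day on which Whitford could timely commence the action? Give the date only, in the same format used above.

The cause of action accrued on 17 September 2003, the date of the act.
Adding the 42 months base period to 17 September 2003 gives a deadline of 17 March 2007, before any tolling.
The period was tolled for 358 days by the pending related arbitration (21 August 2004 to 14 August 2005), pushing the deadline to 9 March 2008.
Because the automatic bankruptcy stay ran from 1 September 2006 to 23 November 2006, the deadline is extended by 83 days to 31 May 2008.
Nothing else in the chronology tolls or restarts the period.

31 May 2008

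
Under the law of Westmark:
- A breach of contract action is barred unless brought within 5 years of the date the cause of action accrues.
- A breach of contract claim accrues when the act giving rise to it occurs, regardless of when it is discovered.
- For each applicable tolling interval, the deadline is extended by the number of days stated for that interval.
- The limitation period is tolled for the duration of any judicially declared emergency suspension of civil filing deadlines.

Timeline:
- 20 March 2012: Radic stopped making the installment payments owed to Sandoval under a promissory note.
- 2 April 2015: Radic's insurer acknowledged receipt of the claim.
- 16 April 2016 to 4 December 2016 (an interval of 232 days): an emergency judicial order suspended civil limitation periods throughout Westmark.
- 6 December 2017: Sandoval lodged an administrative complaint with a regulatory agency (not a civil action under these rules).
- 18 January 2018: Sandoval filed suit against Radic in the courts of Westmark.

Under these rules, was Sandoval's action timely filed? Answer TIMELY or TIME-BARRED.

TIME-BARRED

The cause of action accrued on 20 March 2012, the date of the act.
Adding the 5 years base period to 20 March 2012 gives a deadline of 20 March 2017, before any tolling.
The emergency suspension of filing deadlines from 16 April 2016 to 4 December 2016 tolled the period for 232 days, extending the deadline to 7 November 2017.
Nothing else in the chronology tolls or restarts the period.
The 18 January 2018 filing falls after the 7 November 2017 deadline; the claim is time-barred.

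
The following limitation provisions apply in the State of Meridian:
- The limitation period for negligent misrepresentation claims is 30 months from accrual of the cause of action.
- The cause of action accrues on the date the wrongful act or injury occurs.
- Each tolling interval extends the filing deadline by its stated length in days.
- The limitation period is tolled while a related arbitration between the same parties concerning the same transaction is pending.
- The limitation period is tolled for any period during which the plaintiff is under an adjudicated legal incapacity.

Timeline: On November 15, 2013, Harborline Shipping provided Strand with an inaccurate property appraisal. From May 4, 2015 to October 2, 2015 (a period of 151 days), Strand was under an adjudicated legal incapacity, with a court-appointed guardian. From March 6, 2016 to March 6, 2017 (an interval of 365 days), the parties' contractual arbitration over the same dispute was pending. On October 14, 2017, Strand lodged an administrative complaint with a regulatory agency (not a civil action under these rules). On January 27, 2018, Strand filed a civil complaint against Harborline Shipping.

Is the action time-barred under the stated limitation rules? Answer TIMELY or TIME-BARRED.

TIME-BARRED

The claim accrued on November 15, 2013, when the wrongful act occurred.
Adding the 30 months base period to November 15, 2013 gives a deadline of May 15, 2016, before any tolling.
Because the plaintiff's legal incapacity ran from May 4, 2015 to October 2, 2015, the deadline is extended by 151 days to October 13, 2016.
The period was tolled for 365 days by the pending related arbitration (March 6, 2016 to March 6, 2017), pushing the deadline to October 13, 2017.
None of the other events listed affects the running of the period under the stated rules.
Filing on January 27, 2018 missed the October 13, 2017 deadline — the action is time-barred.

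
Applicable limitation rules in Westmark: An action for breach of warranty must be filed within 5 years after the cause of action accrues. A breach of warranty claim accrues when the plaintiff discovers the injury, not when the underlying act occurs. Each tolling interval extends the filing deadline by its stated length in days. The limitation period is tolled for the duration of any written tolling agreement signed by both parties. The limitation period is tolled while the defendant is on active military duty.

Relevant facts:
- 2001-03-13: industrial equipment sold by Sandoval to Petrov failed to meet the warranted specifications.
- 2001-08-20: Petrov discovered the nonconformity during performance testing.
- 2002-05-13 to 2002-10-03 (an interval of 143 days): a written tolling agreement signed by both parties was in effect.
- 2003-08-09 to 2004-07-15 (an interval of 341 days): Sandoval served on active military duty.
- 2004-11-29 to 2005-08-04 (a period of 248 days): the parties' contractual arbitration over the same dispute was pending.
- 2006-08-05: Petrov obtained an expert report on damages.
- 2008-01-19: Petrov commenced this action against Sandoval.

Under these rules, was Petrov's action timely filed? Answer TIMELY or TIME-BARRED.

TIME-BARRED

The claim did not accrue until Petrov discovered the injury on 2001-08-20; the 2001-03-13 act date does not start the clock under the stated rule.
Adding the 5 years base period to 2001-08-20 gives a deadline of 2006-08-20, before any tolling.
The written tolling agreement from 2002-05-13 to 2002-10-03 tolled the period for 143 days, extending the deadline to 2007-01-10.
The defendant's active military service from 2003-08-09 to 2004-07-15 tolled the period for 341 days, extending the deadline to 2007-12-17.
The pending related arbitration from 2004-11-29 to 2005-08-04 does not toll the period, because no stated rule makes a pending arbitration a tolling event.
Nothing else in the chronology tolls or restarts the period.
Filing on 2008-01-19 missed the 2007-12-17 deadline — the action is time-barred.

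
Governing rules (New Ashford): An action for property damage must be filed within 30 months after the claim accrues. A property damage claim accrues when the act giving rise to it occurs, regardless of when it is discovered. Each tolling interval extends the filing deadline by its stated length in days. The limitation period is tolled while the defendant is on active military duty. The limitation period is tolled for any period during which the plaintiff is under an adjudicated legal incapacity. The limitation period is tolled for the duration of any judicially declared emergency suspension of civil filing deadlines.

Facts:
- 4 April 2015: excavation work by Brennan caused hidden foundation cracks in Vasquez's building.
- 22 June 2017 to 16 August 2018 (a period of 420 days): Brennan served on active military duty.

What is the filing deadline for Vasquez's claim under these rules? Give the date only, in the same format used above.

The claim accrued on 4 April 2015, the date of the act.
Adding the 30 months base period to 4 April 2015 gives a deadline of 4 October 2017, before any tolling.
The defendant's active military service from 22 June 2017 to 16 August 2018 tolled the period for 420 days, extending the deadline to 28 November 2018.

28 November 2018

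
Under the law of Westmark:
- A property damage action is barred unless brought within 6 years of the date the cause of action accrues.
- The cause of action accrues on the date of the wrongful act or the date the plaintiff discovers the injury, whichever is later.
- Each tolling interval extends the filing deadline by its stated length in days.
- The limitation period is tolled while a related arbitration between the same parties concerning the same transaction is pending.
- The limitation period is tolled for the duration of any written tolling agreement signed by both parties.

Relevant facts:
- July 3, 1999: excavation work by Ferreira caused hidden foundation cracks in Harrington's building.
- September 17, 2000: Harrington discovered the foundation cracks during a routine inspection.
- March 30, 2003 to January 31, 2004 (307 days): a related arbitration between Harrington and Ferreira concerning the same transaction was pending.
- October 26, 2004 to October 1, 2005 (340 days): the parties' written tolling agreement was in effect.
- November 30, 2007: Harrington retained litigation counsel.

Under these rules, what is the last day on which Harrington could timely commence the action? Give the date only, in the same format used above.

June 25, 2008

Because discovery on September 17, 2000 post-dates the July 3, 1999 act, accrual under the later-of rule falls on September 17, 2000.
The untolled deadline — 6 years after September 17, 2000 — is September 17, 2006.
The period was tolled for 307 days by the pending related arbitration (March 30, 2003 to January 31, 2004), pushing the deadline to July 21, 2007.
The written tolling agreement from October 26, 2004 to October 1, 2005 tolled the period for 340 days, extending the deadline to June 25, 2008.
Nothing else in the chronology tolls or restarts the period.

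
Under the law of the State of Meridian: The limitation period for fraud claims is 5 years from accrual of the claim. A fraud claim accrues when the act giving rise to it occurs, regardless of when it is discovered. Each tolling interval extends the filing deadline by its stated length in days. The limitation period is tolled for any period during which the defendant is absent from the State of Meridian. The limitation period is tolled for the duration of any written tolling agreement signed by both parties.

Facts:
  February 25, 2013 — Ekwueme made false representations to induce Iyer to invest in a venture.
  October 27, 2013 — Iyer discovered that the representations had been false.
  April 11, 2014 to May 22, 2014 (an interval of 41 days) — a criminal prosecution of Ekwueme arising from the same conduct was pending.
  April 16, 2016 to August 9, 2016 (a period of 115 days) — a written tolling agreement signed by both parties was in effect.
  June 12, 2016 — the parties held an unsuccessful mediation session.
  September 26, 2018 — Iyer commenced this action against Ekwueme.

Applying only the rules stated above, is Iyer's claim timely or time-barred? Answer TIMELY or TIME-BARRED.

The claim accrued on February 25, 2013, when the wrongful act occurred; under the stated occurrence rule the October 27, 2013 discovery does not delay accrual.
The untolled deadline — 5 years after February 25, 2013 — is February 25, 2018.
The written tolling agreement from April 16, 2016 to August 9, 2016 tolled the period for 115 days, extending the deadline to June 20, 2018.
The pending criminal prosecution from April 11, 2014 to May 22, 2014 does not toll the period, because no stated rule makes a criminal prosecution a tolling event.
Nothing else in the chronology tolls or restarts the period.
The September 26, 2018 filing falls after the June 20, 2018 deadline; the claim is time-barred.

TIME-BARRED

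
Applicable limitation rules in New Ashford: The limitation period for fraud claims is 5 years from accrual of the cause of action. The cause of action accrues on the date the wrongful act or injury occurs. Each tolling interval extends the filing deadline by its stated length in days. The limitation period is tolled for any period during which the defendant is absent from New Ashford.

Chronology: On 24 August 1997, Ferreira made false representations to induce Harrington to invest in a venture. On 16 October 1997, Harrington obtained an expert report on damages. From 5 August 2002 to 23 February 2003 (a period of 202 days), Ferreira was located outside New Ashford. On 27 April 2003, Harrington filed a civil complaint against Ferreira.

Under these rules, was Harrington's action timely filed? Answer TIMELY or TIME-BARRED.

TIME-BARRED

The limitation period began to run on 24 August 1997.
Adding the 5 years base period to 24 August 1997 gives a deadline of 24 August 2002, before any tolling.
The defendant's absence from the jurisdiction from 5 August 2002 to 23 February 2003 tolled the period for 202 days, extending the deadline to 14 March 2003.
Nothing else in the chronology tolls or restarts the period.
Harrington filed on 27 April 2003, after the 14 March 2003 deadline, so the action is time-barred.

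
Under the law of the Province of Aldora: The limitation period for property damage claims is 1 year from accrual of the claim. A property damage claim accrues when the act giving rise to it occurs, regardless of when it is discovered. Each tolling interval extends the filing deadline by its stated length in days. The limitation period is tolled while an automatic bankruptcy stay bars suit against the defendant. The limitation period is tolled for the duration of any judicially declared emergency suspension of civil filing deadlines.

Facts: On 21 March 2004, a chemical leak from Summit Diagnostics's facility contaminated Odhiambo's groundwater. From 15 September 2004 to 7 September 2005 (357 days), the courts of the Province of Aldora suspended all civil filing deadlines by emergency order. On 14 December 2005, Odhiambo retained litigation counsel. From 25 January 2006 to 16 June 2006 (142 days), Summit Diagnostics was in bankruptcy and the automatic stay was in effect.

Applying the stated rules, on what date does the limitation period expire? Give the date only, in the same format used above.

2 August 2006

The claim accrued on 21 March 2004, the date of the act.
Adding the 1 year base period to 21 March 2004 gives a deadline of 21 March 2005, before any tolling.
Because the emergency suspension of filing deadlines ran from 15 September 2004 to 7 September 2005, the deadline is extended by 357 days to 13 March 2006.
The automatic bankruptcy stay from 25 January 2006 to 16 June 2006 tolled the period for 142 days, extending the deadline to 2 August 2006.
None of the other events listed affects the running of the period under the stated rules.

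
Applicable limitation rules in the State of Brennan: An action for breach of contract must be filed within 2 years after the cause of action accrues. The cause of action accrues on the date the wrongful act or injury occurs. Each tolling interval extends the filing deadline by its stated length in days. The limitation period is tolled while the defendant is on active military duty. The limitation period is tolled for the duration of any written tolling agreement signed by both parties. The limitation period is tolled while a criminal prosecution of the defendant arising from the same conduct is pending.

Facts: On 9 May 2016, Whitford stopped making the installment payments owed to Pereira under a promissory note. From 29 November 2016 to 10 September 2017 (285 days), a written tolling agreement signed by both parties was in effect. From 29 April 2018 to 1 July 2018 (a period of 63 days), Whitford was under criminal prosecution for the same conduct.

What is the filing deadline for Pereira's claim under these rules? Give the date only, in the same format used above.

22 April 2019

The claim accrued on 9 May 2016, when the wrongful act occurred.
The untolled deadline — 2 years after 9 May 2016 — is 9 May 2018.
The written tolling agreement from 29 November 2016 to 10 September 2017 tolled the period for 285 days, extending the deadline to 18 February 2019.
Because the pending criminal prosecution ran from 29 April 2018 to 1 July 2018, the deadline is extended by 63 days to 22 April 2019.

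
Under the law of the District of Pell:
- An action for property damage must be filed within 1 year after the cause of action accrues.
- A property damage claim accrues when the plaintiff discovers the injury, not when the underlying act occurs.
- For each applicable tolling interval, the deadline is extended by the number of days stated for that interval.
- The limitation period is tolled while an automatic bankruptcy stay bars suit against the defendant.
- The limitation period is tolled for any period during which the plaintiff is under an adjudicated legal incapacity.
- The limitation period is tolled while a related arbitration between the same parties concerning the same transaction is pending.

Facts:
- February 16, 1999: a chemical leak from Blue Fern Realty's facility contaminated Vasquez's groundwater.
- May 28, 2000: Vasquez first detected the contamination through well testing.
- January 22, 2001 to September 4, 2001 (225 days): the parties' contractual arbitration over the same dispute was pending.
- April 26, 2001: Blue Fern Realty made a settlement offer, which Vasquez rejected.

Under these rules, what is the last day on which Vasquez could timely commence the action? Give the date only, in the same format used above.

January 8, 2002

Accrual is tied to discovery, so the period began on May 28, 2000 rather than on February 16, 1999 when the act occurred.
1 year from May 28, 2000 is May 28, 2001.
The period was tolled for 225 days by the pending related arbitration (January 22, 2001 to September 4, 2001), pushing the deadline to January 8, 2002.
Nothing else in the chronology tolls or restarts the period.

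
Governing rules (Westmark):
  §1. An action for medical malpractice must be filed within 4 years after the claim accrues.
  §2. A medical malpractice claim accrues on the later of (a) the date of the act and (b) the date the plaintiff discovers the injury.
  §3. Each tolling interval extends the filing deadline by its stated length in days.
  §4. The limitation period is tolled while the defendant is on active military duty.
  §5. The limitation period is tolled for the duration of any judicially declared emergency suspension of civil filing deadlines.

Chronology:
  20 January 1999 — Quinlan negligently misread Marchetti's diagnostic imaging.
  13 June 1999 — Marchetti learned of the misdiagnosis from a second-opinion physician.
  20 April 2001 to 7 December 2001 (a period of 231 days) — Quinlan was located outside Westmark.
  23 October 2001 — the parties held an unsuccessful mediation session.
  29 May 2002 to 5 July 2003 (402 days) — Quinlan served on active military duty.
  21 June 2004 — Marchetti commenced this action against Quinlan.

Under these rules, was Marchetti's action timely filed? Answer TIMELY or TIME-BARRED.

Because discovery on 13 June 1999 post-dates the 20 January 1999 act, accrual under the later-of rule falls on 13 June 1999.
Adding the 4 years base period to 13 June 1999 gives a deadline of 13 June 2003, before any tolling.
Because the defendant's active military service ran from 29 May 2002 to 5 July 2003, the deadline is extended by 402 days to 19 July 2004.
No stated provision tolls the period for the defendant's absence, so the interval from 20 April 2001 to 7 December 2001 has no effect on the deadline.
The other events in the timeline have no effect on the limitation period under the stated rules.
Filing on 21 June 2004 beat the 19 July 2004 deadline — the action is timely.

TIMELY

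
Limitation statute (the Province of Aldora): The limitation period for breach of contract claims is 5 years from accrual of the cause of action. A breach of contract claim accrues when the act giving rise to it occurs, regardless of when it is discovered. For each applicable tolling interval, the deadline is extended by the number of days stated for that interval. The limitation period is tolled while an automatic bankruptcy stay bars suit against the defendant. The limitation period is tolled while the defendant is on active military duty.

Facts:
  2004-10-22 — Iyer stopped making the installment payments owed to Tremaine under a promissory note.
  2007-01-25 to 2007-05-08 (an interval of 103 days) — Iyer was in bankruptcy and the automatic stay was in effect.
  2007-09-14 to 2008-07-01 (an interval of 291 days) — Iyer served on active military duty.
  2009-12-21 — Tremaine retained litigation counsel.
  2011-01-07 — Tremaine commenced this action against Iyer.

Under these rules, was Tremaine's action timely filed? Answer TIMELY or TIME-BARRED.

TIME-BARRED

The cause of action accrued on 2004-10-22, the date of the act.
The untolled deadline — 5 years after 2004-10-22 — is 2009-10-22.
The automatic bankruptcy stay from 2007-01-25 to 2007-05-08 tolled the period for 103 days, extending the deadline to 2010-02-02.
The period was tolled for 291 days by the defendant's active military service (2007-09-14 to 2008-07-01), pushing the deadline to 2010-11-20.
The other events in the timeline have no effect on the limitation period under the stated rules.
The 2011-01-07 filing falls after the 2010-11-20 deadline; the claim is time-barred.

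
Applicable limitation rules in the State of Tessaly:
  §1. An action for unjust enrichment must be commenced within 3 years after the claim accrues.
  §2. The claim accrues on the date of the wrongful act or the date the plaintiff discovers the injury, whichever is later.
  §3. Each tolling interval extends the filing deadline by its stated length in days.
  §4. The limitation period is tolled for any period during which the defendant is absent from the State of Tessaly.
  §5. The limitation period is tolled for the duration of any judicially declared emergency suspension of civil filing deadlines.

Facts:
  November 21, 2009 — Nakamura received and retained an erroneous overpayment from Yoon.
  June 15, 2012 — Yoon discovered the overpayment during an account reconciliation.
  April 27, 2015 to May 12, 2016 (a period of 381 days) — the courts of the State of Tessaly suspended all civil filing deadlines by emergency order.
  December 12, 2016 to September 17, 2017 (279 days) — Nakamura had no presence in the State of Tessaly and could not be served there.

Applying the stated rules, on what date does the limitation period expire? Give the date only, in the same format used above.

June 30, 2016

Because discovery on June 15, 2012 post-dates the November 21, 2009 act, accrual under the later-of rule falls on June 15, 2012.
Adding the 3 years base period to June 15, 2012 gives a deadline of June 15, 2015, before any tolling.
Because the emergency suspension of filing deadlines ran from April 27, 2015 to May 12, 2016, the deadline is extended by 381 days to June 30, 2016.
The defendant's absence from the jurisdiction starting December 12, 2016 came too late — the period had run on June 30, 2016 — and so does not extend the deadline.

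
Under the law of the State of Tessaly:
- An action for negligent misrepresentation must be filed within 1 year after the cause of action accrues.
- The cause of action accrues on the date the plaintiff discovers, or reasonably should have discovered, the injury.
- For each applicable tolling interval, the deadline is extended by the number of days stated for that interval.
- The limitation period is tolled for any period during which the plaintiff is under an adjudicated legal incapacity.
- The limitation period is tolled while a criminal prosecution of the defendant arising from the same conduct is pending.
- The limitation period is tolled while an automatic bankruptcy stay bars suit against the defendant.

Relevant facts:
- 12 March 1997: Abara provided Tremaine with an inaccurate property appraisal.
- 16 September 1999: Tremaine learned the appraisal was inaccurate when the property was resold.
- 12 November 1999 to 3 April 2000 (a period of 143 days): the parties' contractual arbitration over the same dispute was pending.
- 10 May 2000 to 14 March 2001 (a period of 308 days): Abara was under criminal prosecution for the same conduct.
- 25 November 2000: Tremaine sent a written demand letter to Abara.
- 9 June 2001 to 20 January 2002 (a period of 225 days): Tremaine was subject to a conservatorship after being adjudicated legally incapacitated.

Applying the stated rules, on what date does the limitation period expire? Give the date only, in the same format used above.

3 March 2002

The claim did not accrue until Tremaine discovered the injury on 16 September 1999; the 12 March 1997 act date does not start the clock under the stated rule.
The untolled deadline — 1 year after 16 September 1999 — is 16 September 2000.
Because the pending criminal prosecution ran from 10 May 2000 to 14 March 2001, the deadline is extended by 308 days to 21 July 2001.
Because the plaintiff's legal incapacity ran from 9 June 2001 to 20 January 2002, the deadline is extended by 225 days to 3 March 2002.
No stated provision tolls the period for a pending arbitration, so the interval from 12 November 1999 to 3 April 2000 has no effect on the deadline.
Nothing else in the chronology tolls or restarts the period.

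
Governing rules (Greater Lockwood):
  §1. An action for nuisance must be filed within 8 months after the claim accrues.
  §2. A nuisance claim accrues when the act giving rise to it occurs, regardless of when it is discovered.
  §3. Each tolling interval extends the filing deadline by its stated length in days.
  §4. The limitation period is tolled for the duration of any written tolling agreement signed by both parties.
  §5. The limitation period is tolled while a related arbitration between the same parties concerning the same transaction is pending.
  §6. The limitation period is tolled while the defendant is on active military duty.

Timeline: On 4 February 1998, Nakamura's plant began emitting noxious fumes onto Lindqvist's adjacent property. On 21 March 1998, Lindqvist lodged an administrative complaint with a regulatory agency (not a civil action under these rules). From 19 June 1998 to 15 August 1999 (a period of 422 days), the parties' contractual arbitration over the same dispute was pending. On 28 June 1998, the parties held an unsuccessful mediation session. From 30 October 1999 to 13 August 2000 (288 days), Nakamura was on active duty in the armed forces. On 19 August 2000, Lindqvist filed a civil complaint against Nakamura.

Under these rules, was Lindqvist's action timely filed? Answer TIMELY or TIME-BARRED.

TIMELY

The limitation period began to run on 4 February 1998.
The untolled deadline — 8 months after 4 February 1998 — is 4 October 1998.
The period was tolled for 422 days by the pending related arbitration (19 June 1998 to 15 August 1999), pushing the deadline to 30 November 1999.
Because the defendant's active military service ran from 30 October 1999 to 13 August 2000, the deadline is extended by 288 days to 13 September 2000.
Nothing else in the chronology tolls or restarts the period.
Lindqvist filed on 19 August 2000, before the 13 September 2000 deadline, so the action is timely.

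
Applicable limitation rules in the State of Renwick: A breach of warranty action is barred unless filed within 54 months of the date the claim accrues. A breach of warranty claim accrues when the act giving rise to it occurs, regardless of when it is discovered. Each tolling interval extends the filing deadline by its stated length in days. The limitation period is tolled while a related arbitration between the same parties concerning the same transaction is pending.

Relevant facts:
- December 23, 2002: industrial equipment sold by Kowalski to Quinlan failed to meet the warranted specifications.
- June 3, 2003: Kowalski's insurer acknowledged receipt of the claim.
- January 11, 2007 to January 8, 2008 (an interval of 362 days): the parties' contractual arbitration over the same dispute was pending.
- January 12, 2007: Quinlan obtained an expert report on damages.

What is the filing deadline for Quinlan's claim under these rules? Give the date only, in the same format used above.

June 19, 2008

The claim accrued on December 23, 2002, the date of the act.
54 months from December 23, 2002 is June 23, 2007.
Because the pending related arbitration ran from January 11, 2007 to January 8, 2008, the deadline is extended by 362 days to June 19, 2008.
Nothing else in the chronology tolls or restarts the period.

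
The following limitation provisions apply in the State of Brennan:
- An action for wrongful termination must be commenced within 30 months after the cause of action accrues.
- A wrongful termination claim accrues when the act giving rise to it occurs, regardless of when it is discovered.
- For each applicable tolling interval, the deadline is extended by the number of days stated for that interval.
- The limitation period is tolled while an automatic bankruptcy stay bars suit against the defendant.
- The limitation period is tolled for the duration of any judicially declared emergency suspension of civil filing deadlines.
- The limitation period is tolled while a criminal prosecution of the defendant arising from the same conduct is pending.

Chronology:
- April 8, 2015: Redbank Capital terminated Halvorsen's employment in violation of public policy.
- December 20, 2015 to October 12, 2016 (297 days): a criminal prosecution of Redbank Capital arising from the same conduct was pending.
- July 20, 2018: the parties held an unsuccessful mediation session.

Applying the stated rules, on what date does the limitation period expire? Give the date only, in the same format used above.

The cause of action accrued on April 8, 2015, the date of the act.
Adding the 30 months base period to April 8, 2015 gives a deadline of October 8, 2017, before any tolling.
The period was tolled for 297 days by the pending criminal prosecution (December 20, 2015 to October 12, 2016), pushing the deadline to August 1, 2018.
None of the other events listed affects the running of the period under the stated rules.

August 1, 2018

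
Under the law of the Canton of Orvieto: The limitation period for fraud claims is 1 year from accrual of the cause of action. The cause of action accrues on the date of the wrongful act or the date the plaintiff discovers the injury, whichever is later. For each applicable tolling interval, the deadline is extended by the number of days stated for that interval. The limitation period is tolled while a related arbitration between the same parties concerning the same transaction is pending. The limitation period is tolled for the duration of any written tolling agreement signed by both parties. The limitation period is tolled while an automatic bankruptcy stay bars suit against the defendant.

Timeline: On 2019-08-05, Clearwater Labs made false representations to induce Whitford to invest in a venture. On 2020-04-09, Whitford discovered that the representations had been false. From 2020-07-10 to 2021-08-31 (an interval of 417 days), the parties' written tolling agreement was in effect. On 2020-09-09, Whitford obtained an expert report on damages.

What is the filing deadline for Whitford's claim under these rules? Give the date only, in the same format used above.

2022-05-31

The claim accrued on 2020-04-09 — the later of the 2019-08-05 act and the 2020-04-09 discovery.
The untolled deadline — 1 year after 2020-04-09 — is 2021-04-09.
Because the written tolling agreement ran from 2020-07-10 to 2021-08-31, the deadline is extended by 417 days to 2022-05-31.
None of the other events listed affects the running of the period under the stated rules.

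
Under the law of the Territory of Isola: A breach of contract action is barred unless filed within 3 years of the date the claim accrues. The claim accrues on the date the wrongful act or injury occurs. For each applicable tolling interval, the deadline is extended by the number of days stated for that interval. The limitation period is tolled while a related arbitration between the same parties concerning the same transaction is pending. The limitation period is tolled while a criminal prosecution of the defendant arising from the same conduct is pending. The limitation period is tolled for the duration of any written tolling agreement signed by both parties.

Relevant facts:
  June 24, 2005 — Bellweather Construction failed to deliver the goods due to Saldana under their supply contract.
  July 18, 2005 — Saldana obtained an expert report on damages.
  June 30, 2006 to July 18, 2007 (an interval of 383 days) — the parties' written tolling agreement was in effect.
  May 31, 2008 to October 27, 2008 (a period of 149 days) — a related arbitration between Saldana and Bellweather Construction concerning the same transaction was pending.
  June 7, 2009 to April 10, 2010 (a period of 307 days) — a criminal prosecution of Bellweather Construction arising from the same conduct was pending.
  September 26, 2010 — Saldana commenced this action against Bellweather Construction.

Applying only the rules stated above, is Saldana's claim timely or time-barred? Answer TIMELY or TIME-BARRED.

The claim accrued on June 24, 2005, when the wrongful act occurred.
3 years from June 24, 2005 is June 24, 2008.
Because the written tolling agreement ran from June 30, 2006 to July 18, 2007, the deadline is extended by 383 days to July 12, 2009.
The pending related arbitration from May 31, 2008 to October 27, 2008 tolled the period for 149 days, extending the deadline to December 8, 2009.
The period was tolled for 307 days by the pending criminal prosecution (June 7, 2009 to April 10, 2010), pushing the deadline to October 11, 2010.
The other events in the timeline have no effect on the limitation period under the stated rules.
Filing on September 26, 2010 beat the October 11, 2010 deadline — the action is timely.

TIMELY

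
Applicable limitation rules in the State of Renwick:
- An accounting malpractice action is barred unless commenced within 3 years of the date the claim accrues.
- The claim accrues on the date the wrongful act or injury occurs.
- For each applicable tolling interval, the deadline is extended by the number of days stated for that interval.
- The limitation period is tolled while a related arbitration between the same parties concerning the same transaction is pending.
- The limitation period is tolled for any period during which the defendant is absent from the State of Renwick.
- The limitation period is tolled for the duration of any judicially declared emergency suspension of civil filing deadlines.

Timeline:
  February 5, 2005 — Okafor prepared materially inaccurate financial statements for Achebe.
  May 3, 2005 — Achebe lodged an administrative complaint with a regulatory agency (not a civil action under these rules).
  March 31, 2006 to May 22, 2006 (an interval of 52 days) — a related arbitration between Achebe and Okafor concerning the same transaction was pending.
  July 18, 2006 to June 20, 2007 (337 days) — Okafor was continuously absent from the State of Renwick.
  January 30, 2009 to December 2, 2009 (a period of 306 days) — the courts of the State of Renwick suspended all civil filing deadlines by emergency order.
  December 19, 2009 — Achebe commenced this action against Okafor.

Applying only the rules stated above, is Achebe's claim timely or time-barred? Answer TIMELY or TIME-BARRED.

The limitation period began to run on February 5, 2005.
The untolled deadline — 3 years after February 5, 2005 — is February 5, 2008.
Because the pending related arbitration ran from March 31, 2006 to May 22, 2006, the deadline is extended by 52 days to March 28, 2008.
The period was tolled for 337 days by the defendant's absence from the jurisdiction (July 18, 2006 to June 20, 2007), pushing the deadline to February 28, 2009.
Because the emergency suspension of filing deadlines ran from January 30, 2009 to December 2, 2009, the deadline is extended by 306 days to December 31, 2009.
Nothing else in the chronology tolls or restarts the period.
Achebe filed on December 19, 2009, before the December 31, 2009 deadline, so the action is timely.

TIMELY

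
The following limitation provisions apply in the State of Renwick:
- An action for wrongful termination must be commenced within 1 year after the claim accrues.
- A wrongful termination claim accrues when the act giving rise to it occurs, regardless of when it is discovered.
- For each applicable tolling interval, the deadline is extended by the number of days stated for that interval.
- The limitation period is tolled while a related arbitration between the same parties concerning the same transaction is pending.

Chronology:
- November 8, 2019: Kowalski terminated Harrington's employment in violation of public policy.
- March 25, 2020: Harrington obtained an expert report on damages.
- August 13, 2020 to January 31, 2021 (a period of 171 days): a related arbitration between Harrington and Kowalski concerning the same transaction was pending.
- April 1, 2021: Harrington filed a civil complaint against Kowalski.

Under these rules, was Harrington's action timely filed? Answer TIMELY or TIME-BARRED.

The claim accrued on November 8, 2019, when the wrongful act occurred.
Adding the 1 year base period to November 8, 2019 gives a deadline of November 8, 2020, before any tolling.
The period was tolled for 171 days by the pending related arbitration (August 13, 2020 to January 31, 2021), pushing the deadline to April 28, 2021.
The other events in the timeline have no effect on the limitation period under the stated rules.
Harrington filed on April 1, 2021, before the April 28, 2021 deadline, so the action is timely.

TIMELY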